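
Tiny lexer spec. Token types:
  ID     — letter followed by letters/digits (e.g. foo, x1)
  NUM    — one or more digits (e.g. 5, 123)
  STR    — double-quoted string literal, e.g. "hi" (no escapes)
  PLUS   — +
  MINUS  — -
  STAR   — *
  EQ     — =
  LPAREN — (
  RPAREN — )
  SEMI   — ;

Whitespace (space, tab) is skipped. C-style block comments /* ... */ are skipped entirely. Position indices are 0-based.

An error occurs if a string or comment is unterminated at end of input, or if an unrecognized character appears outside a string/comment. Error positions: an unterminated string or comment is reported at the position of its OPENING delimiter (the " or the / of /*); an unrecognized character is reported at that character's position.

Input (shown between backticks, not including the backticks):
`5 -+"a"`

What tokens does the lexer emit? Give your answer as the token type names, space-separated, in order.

Answer: NUM MINUS PLUS STR

Derivation:
pos=0: emit NUM '5' (now at pos=1)
pos=2: emit MINUS '-'
pos=3: emit PLUS '+'
pos=4: enter STRING mode
pos=4: emit STR "a" (now at pos=7)
DONE. 4 tokens: [NUM, MINUS, PLUS, STR]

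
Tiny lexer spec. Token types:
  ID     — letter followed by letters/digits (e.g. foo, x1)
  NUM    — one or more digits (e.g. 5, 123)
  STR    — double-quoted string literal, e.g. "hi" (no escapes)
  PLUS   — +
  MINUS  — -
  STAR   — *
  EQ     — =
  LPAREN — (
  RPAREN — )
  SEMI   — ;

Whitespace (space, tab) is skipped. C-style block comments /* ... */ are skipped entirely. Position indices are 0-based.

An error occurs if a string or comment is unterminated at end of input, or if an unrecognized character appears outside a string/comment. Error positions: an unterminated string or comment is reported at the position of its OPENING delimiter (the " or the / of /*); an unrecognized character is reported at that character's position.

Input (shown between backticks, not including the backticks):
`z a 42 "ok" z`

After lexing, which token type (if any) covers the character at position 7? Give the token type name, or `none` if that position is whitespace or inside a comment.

pos=0: emit ID 'z' (now at pos=1)
pos=2: emit ID 'a' (now at pos=3)
pos=4: emit NUM '42' (now at pos=6)
pos=7: enter STRING mode
pos=7: emit STR "ok" (now at pos=11)
pos=12: emit ID 'z' (now at pos=13)
DONE. 5 tokens: [ID, ID, NUM, STR, ID]
Position 7: char is '"' -> STR

Answer: STR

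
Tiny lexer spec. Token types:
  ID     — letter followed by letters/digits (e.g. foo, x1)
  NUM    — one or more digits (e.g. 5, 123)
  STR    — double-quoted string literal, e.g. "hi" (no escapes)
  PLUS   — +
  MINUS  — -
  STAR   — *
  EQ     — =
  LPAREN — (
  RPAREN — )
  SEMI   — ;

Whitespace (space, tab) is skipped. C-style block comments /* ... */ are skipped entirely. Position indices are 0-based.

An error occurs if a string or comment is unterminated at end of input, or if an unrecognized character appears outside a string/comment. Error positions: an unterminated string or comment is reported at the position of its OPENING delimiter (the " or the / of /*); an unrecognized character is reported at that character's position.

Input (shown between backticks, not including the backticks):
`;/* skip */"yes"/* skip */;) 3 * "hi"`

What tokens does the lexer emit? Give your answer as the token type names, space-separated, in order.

pos=0: emit SEMI ';'
pos=1: enter COMMENT mode (saw '/*')
exit COMMENT mode (now at pos=11)
pos=11: enter STRING mode
pos=11: emit STR "yes" (now at pos=16)
pos=16: enter COMMENT mode (saw '/*')
exit COMMENT mode (now at pos=26)
pos=26: emit SEMI ';'
pos=27: emit RPAREN ')'
pos=29: emit NUM '3' (now at pos=30)
pos=31: emit STAR '*'
pos=33: enter STRING mode
pos=33: emit STR "hi" (now at pos=37)
DONE. 7 tokens: [SEMI, STR, SEMI, RPAREN, NUM, STAR, STR]

Answer: SEMI STR SEMI RPAREN NUM STAR STR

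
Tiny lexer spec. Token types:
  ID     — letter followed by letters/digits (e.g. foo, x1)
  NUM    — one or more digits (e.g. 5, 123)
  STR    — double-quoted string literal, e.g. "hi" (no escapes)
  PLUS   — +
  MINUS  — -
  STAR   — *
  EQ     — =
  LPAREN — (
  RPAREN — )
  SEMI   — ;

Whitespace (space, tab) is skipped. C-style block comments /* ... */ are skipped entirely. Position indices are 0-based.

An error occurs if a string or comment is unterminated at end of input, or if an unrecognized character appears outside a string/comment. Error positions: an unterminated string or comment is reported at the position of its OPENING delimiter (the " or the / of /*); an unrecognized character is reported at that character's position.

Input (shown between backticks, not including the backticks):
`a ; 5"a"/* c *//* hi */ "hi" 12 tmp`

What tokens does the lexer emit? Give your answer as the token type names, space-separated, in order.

Answer: ID SEMI NUM STR STR NUM ID

Derivation:
pos=0: emit ID 'a' (now at pos=1)
pos=2: emit SEMI ';'
pos=4: emit NUM '5' (now at pos=5)
pos=5: enter STRING mode
pos=5: emit STR "a" (now at pos=8)
pos=8: enter COMMENT mode (saw '/*')
exit COMMENT mode (now at pos=15)
pos=15: enter COMMENT mode (saw '/*')
exit COMMENT mode (now at pos=23)
pos=24: enter STRING mode
pos=24: emit STR "hi" (now at pos=28)
pos=29: emit NUM '12' (now at pos=31)
pos=32: emit ID 'tmp' (now at pos=35)
DONE. 7 tokens: [ID, SEMI, NUM, STR, STR, NUM, ID]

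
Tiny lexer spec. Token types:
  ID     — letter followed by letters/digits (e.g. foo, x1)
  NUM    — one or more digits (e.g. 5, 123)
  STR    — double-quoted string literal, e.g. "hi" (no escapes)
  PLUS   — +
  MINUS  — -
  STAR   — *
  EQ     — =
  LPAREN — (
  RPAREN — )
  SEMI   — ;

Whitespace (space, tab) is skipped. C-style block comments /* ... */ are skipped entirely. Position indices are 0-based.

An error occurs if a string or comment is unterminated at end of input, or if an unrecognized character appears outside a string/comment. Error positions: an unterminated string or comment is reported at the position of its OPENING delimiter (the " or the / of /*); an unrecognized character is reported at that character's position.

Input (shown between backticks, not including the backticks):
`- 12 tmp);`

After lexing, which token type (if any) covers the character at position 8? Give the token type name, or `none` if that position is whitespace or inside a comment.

Answer: RPAREN

Derivation:
pos=0: emit MINUS '-'
pos=2: emit NUM '12' (now at pos=4)
pos=5: emit ID 'tmp' (now at pos=8)
pos=8: emit RPAREN ')'
pos=9: emit SEMI ';'
DONE. 5 tokens: [MINUS, NUM, ID, RPAREN, SEMI]
Position 8: char is ')' -> RPAREN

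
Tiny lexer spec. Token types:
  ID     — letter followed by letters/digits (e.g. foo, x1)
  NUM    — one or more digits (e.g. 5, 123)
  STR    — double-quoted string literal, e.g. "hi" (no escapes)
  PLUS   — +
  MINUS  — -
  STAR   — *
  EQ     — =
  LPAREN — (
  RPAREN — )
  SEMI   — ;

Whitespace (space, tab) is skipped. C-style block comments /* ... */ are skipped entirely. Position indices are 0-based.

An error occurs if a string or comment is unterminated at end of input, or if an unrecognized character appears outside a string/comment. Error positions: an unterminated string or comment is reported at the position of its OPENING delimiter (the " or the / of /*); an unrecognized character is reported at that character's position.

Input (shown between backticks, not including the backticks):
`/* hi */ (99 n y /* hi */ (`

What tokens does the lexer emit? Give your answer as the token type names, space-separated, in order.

pos=0: enter COMMENT mode (saw '/*')
exit COMMENT mode (now at pos=8)
pos=9: emit LPAREN '('
pos=10: emit NUM '99' (now at pos=12)
pos=13: emit ID 'n' (now at pos=14)
pos=15: emit ID 'y' (now at pos=16)
pos=17: enter COMMENT mode (saw '/*')
exit COMMENT mode (now at pos=25)
pos=26: emit LPAREN '('
DONE. 5 tokens: [LPAREN, NUM, ID, ID, LPAREN]

Answer: LPAREN NUM ID ID LPAREN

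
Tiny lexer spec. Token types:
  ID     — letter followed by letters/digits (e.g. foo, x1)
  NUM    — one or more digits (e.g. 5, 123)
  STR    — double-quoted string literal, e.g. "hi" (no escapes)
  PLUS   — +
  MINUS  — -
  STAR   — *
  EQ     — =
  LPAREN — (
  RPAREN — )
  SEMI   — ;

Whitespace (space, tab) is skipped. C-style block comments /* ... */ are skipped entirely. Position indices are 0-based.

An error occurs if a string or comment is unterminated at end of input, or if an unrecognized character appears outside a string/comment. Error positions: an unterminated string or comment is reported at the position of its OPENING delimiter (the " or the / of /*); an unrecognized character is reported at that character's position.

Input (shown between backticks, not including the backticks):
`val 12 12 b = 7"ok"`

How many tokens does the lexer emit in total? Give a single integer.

Answer: 7

Derivation:
pos=0: emit ID 'val' (now at pos=3)
pos=4: emit NUM '12' (now at pos=6)
pos=7: emit NUM '12' (now at pos=9)
pos=10: emit ID 'b' (now at pos=11)
pos=12: emit EQ '='
pos=14: emit NUM '7' (now at pos=15)
pos=15: enter STRING mode
pos=15: emit STR "ok" (now at pos=19)
DONE. 7 tokens: [ID, NUM, NUM, ID, EQ, NUM, STR]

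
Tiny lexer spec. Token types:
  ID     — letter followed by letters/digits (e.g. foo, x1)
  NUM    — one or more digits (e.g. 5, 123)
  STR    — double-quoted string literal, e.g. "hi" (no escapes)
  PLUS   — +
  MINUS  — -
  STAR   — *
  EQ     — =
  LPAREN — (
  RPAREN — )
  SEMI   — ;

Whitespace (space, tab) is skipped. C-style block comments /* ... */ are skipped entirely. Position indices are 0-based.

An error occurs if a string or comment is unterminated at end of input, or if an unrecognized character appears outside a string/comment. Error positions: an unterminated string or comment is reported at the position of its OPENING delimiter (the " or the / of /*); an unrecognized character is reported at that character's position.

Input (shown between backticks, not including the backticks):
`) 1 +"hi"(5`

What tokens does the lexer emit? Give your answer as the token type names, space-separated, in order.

pos=0: emit RPAREN ')'
pos=2: emit NUM '1' (now at pos=3)
pos=4: emit PLUS '+'
pos=5: enter STRING mode
pos=5: emit STR "hi" (now at pos=9)
pos=9: emit LPAREN '('
pos=10: emit NUM '5' (now at pos=11)
DONE. 6 tokens: [RPAREN, NUM, PLUS, STR, LPAREN, NUM]

Answer: RPAREN NUM PLUS STR LPAREN NUM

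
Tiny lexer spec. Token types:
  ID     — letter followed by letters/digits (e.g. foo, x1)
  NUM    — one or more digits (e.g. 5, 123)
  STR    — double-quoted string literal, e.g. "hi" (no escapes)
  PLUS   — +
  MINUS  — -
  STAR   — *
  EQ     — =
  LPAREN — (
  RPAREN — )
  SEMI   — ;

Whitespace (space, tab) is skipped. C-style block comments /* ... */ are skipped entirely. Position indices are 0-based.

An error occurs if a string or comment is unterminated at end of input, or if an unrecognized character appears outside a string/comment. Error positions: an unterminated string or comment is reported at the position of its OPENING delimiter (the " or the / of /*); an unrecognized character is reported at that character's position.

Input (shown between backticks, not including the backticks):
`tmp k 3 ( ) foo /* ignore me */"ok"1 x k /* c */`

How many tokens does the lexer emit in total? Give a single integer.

pos=0: emit ID 'tmp' (now at pos=3)
pos=4: emit ID 'k' (now at pos=5)
pos=6: emit NUM '3' (now at pos=7)
pos=8: emit LPAREN '('
pos=10: emit RPAREN ')'
pos=12: emit ID 'foo' (now at pos=15)
pos=16: enter COMMENT mode (saw '/*')
exit COMMENT mode (now at pos=31)
pos=31: enter STRING mode
pos=31: emit STR "ok" (now at pos=35)
pos=35: emit NUM '1' (now at pos=36)
pos=37: emit ID 'x' (now at pos=38)
pos=39: emit ID 'k' (now at pos=40)
pos=41: enter COMMENT mode (saw '/*')
exit COMMENT mode (now at pos=48)
DONE. 10 tokens: [ID, ID, NUM, LPAREN, RPAREN, ID, STR, NUM, ID, ID]

Answer: 10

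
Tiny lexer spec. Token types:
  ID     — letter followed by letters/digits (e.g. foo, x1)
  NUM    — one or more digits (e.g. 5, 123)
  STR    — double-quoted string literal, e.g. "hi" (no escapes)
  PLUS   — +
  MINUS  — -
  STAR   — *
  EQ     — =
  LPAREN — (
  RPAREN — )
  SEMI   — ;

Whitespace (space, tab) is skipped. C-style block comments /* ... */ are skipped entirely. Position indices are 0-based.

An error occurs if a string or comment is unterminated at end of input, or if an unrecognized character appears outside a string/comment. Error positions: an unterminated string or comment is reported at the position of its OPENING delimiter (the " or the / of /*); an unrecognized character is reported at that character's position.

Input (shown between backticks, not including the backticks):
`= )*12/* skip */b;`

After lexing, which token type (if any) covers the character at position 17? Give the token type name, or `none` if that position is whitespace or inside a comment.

Answer: SEMI

Derivation:
pos=0: emit EQ '='
pos=2: emit RPAREN ')'
pos=3: emit STAR '*'
pos=4: emit NUM '12' (now at pos=6)
pos=6: enter COMMENT mode (saw '/*')
exit COMMENT mode (now at pos=16)
pos=16: emit ID 'b' (now at pos=17)
pos=17: emit SEMI ';'
DONE. 6 tokens: [EQ, RPAREN, STAR, NUM, ID, SEMI]
Position 17: char is ';' -> SEMI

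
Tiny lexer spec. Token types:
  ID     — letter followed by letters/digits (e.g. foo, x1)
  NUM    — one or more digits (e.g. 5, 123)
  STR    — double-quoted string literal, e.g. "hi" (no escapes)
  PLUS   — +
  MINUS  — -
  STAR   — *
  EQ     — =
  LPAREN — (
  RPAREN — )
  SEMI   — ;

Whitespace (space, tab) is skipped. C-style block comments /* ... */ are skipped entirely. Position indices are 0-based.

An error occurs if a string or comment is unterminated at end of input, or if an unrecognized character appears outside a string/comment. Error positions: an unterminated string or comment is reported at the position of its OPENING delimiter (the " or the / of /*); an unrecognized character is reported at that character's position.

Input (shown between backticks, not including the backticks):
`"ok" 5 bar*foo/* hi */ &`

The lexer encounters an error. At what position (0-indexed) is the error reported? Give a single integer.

pos=0: enter STRING mode
pos=0: emit STR "ok" (now at pos=4)
pos=5: emit NUM '5' (now at pos=6)
pos=7: emit ID 'bar' (now at pos=10)
pos=10: emit STAR '*'
pos=11: emit ID 'foo' (now at pos=14)
pos=14: enter COMMENT mode (saw '/*')
exit COMMENT mode (now at pos=22)
pos=23: ERROR — unrecognized char '&'

Answer: 23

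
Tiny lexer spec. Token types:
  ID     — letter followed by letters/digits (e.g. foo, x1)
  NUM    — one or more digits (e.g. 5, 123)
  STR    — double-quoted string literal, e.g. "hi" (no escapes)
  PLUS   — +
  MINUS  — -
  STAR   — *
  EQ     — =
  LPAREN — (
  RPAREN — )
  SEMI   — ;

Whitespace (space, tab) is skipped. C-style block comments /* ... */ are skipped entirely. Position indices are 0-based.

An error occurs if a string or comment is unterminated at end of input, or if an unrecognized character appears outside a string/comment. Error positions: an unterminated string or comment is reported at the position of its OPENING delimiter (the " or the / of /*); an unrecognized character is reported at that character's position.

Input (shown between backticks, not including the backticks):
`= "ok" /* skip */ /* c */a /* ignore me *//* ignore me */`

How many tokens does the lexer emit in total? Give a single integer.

pos=0: emit EQ '='
pos=2: enter STRING mode
pos=2: emit STR "ok" (now at pos=6)
pos=7: enter COMMENT mode (saw '/*')
exit COMMENT mode (now at pos=17)
pos=18: enter COMMENT mode (saw '/*')
exit COMMENT mode (now at pos=25)
pos=25: emit ID 'a' (now at pos=26)
pos=27: enter COMMENT mode (saw '/*')
exit COMMENT mode (now at pos=42)
pos=42: enter COMMENT mode (saw '/*')
exit COMMENT mode (now at pos=57)
DONE. 3 tokens: [EQ, STR, ID]

Answer: 3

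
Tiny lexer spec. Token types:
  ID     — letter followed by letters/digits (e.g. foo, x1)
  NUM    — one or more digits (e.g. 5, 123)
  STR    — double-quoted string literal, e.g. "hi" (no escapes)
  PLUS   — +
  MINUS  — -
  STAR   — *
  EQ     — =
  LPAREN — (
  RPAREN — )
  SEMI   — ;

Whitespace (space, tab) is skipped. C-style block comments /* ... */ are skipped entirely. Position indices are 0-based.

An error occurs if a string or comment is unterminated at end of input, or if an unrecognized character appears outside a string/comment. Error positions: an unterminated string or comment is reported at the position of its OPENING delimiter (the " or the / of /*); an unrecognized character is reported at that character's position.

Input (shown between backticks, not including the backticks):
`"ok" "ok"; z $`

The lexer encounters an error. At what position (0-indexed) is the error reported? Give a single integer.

pos=0: enter STRING mode
pos=0: emit STR "ok" (now at pos=4)
pos=5: enter STRING mode
pos=5: emit STR "ok" (now at pos=9)
pos=9: emit SEMI ';'
pos=11: emit ID 'z' (now at pos=12)
pos=13: ERROR — unrecognized char '$'

Answer: 13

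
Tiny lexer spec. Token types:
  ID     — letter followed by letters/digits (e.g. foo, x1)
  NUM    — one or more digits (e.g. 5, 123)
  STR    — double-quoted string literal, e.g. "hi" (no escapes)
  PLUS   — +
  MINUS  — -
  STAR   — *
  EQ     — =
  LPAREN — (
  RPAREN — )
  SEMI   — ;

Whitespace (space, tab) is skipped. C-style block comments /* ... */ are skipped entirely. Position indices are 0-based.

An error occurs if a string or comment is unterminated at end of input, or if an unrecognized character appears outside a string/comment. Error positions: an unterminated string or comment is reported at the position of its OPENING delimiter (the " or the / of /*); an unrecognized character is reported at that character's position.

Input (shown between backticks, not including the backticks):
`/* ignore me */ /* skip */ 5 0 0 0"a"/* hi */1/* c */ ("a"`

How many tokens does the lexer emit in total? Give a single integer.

pos=0: enter COMMENT mode (saw '/*')
exit COMMENT mode (now at pos=15)
pos=16: enter COMMENT mode (saw '/*')
exit COMMENT mode (now at pos=26)
pos=27: emit NUM '5' (now at pos=28)
pos=29: emit NUM '0' (now at pos=30)
pos=31: emit NUM '0' (now at pos=32)
pos=33: emit NUM '0' (now at pos=34)
pos=34: enter STRING mode
pos=34: emit STR "a" (now at pos=37)
pos=37: enter COMMENT mode (saw '/*')
exit COMMENT mode (now at pos=45)
pos=45: emit NUM '1' (now at pos=46)
pos=46: enter COMMENT mode (saw '/*')
exit COMMENT mode (now at pos=53)
pos=54: emit LPAREN '('
pos=55: enter STRING mode
pos=55: emit STR "a" (now at pos=58)
DONE. 8 tokens: [NUM, NUM, NUM, NUM, STR, NUM, LPAREN, STR]

Answer: 8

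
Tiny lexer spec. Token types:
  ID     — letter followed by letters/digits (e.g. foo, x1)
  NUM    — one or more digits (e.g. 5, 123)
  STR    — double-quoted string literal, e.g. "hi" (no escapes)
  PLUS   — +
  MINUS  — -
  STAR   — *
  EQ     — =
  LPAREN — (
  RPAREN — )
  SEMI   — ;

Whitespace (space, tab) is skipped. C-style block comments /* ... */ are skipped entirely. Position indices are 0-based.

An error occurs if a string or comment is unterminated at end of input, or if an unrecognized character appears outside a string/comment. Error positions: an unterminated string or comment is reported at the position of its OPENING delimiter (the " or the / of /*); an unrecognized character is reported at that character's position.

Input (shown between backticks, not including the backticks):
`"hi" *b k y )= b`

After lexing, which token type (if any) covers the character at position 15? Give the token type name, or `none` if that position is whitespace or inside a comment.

Answer: ID

Derivation:
pos=0: enter STRING mode
pos=0: emit STR "hi" (now at pos=4)
pos=5: emit STAR '*'
pos=6: emit ID 'b' (now at pos=7)
pos=8: emit ID 'k' (now at pos=9)
pos=10: emit ID 'y' (now at pos=11)
pos=12: emit RPAREN ')'
pos=13: emit EQ '='
pos=15: emit ID 'b' (now at pos=16)
DONE. 8 tokens: [STR, STAR, ID, ID, ID, RPAREN, EQ, ID]
Position 15: char is 'b' -> ID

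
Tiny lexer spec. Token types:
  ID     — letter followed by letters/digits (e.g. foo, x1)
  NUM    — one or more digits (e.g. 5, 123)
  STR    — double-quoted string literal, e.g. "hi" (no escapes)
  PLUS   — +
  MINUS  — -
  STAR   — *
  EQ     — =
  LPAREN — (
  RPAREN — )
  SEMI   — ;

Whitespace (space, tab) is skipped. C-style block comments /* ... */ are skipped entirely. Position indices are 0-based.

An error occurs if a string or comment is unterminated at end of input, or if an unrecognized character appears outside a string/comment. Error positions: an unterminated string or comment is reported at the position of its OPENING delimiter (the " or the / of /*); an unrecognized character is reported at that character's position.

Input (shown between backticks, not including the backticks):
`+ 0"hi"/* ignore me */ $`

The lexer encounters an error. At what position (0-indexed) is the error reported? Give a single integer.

Answer: 23

Derivation:
pos=0: emit PLUS '+'
pos=2: emit NUM '0' (now at pos=3)
pos=3: enter STRING mode
pos=3: emit STR "hi" (now at pos=7)
pos=7: enter COMMENT mode (saw '/*')
exit COMMENT mode (now at pos=22)
pos=23: ERROR — unrecognized char '$'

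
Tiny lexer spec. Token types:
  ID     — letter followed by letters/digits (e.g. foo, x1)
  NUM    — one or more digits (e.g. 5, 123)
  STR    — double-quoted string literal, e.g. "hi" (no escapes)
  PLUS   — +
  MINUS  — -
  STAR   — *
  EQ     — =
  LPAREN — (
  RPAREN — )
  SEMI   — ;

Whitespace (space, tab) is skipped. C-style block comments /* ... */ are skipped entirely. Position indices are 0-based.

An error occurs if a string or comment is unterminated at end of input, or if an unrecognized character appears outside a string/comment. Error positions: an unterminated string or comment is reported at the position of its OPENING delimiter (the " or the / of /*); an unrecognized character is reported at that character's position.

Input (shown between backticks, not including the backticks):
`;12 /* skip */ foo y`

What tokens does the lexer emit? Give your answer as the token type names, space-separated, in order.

Answer: SEMI NUM ID ID

Derivation:
pos=0: emit SEMI ';'
pos=1: emit NUM '12' (now at pos=3)
pos=4: enter COMMENT mode (saw '/*')
exit COMMENT mode (now at pos=14)
pos=15: emit ID 'foo' (now at pos=18)
pos=19: emit ID 'y' (now at pos=20)
DONE. 4 tokens: [SEMI, NUM, ID, ID]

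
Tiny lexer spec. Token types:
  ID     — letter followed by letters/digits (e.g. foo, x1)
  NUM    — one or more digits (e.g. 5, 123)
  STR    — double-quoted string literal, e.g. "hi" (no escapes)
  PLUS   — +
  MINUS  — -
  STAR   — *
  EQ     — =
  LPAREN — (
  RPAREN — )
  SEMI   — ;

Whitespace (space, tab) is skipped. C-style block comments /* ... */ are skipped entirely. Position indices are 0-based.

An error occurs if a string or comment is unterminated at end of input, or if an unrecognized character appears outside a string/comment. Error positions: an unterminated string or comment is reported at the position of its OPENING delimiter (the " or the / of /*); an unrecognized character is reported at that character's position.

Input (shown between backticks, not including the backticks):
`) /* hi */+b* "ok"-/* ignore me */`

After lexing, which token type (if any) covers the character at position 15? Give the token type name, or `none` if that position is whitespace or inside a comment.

Answer: STR

Derivation:
pos=0: emit RPAREN ')'
pos=2: enter COMMENT mode (saw '/*')
exit COMMENT mode (now at pos=10)
pos=10: emit PLUS '+'
pos=11: emit ID 'b' (now at pos=12)
pos=12: emit STAR '*'
pos=14: enter STRING mode
pos=14: emit STR "ok" (now at pos=18)
pos=18: emit MINUS '-'
pos=19: enter COMMENT mode (saw '/*')
exit COMMENT mode (now at pos=34)
DONE. 6 tokens: [RPAREN, PLUS, ID, STAR, STR, MINUS]
Position 15: char is 'o' -> STR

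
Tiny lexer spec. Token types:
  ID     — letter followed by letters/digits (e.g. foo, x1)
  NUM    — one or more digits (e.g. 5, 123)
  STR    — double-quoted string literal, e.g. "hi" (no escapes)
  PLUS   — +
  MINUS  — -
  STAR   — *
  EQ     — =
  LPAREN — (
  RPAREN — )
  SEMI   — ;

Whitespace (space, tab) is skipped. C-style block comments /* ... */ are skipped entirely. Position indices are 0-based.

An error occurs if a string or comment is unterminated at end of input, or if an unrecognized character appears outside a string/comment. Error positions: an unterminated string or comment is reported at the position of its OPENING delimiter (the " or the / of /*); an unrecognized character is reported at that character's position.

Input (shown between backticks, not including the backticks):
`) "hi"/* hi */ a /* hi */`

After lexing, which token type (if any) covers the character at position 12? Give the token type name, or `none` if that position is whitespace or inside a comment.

Answer: none

Derivation:
pos=0: emit RPAREN ')'
pos=2: enter STRING mode
pos=2: emit STR "hi" (now at pos=6)
pos=6: enter COMMENT mode (saw '/*')
exit COMMENT mode (now at pos=14)
pos=15: emit ID 'a' (now at pos=16)
pos=17: enter COMMENT mode (saw '/*')
exit COMMENT mode (now at pos=25)
DONE. 3 tokens: [RPAREN, STR, ID]
Position 12: char is '*' -> none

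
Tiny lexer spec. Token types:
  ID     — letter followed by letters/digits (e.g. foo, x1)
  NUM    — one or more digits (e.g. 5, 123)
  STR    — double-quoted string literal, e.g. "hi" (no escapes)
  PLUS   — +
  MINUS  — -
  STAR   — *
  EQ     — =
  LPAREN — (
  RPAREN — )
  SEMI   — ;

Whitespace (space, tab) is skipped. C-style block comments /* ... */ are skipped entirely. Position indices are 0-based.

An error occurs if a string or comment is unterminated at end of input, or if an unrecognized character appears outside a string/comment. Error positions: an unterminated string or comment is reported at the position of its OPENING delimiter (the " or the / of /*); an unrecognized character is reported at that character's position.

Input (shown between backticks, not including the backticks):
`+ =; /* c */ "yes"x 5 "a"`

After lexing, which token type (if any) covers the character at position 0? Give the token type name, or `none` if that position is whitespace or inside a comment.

pos=0: emit PLUS '+'
pos=2: emit EQ '='
pos=3: emit SEMI ';'
pos=5: enter COMMENT mode (saw '/*')
exit COMMENT mode (now at pos=12)
pos=13: enter STRING mode
pos=13: emit STR "yes" (now at pos=18)
pos=18: emit ID 'x' (now at pos=19)
pos=20: emit NUM '5' (now at pos=21)
pos=22: enter STRING mode
pos=22: emit STR "a" (now at pos=25)
DONE. 7 tokens: [PLUS, EQ, SEMI, STR, ID, NUM, STR]
Position 0: char is '+' -> PLUS

Answer: PLUS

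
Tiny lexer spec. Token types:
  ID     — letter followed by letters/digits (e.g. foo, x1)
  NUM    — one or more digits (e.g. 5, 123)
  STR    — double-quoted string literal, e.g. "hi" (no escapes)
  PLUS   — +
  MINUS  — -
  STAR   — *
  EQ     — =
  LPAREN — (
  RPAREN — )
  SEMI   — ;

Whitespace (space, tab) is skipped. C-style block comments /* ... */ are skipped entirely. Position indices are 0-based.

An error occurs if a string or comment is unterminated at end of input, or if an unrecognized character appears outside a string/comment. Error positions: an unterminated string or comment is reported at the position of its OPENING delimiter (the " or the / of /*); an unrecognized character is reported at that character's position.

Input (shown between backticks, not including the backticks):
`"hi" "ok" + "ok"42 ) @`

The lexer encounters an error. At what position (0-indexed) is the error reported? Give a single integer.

Answer: 21

Derivation:
pos=0: enter STRING mode
pos=0: emit STR "hi" (now at pos=4)
pos=5: enter STRING mode
pos=5: emit STR "ok" (now at pos=9)
pos=10: emit PLUS '+'
pos=12: enter STRING mode
pos=12: emit STR "ok" (now at pos=16)
pos=16: emit NUM '42' (now at pos=18)
pos=19: emit RPAREN ')'
pos=21: ERROR — unrecognized char '@'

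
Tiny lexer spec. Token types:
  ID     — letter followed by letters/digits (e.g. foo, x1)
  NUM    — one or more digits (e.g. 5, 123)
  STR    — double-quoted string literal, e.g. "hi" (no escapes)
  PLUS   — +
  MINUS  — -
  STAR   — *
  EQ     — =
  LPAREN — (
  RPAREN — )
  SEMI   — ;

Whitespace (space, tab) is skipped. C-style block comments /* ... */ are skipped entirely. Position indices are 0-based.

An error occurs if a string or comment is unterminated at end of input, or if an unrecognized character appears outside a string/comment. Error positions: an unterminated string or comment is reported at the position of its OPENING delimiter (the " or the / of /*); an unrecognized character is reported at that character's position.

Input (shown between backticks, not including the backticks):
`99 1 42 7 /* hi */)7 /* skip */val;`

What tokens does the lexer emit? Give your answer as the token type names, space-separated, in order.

Answer: NUM NUM NUM NUM RPAREN NUM ID SEMI

Derivation:
pos=0: emit NUM '99' (now at pos=2)
pos=3: emit NUM '1' (now at pos=4)
pos=5: emit NUM '42' (now at pos=7)
pos=8: emit NUM '7' (now at pos=9)
pos=10: enter COMMENT mode (saw '/*')
exit COMMENT mode (now at pos=18)
pos=18: emit RPAREN ')'
pos=19: emit NUM '7' (now at pos=20)
pos=21: enter COMMENT mode (saw '/*')
exit COMMENT mode (now at pos=31)
pos=31: emit ID 'val' (now at pos=34)
pos=34: emit SEMI ';'
DONE. 8 tokens: [NUM, NUM, NUM, NUM, RPAREN, NUM, ID, SEMI]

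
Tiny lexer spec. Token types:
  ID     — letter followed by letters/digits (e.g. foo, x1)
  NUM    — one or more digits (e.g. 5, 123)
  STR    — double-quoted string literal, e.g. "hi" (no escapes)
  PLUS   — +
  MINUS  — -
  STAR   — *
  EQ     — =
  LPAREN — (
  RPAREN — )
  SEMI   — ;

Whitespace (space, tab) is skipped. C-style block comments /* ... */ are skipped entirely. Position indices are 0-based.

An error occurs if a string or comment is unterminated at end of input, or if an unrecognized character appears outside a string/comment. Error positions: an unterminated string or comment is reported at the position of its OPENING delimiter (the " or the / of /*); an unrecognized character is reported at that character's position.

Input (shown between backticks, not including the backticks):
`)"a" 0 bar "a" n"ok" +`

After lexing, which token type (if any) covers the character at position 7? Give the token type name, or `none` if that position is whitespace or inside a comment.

pos=0: emit RPAREN ')'
pos=1: enter STRING mode
pos=1: emit STR "a" (now at pos=4)
pos=5: emit NUM '0' (now at pos=6)
pos=7: emit ID 'bar' (now at pos=10)
pos=11: enter STRING mode
pos=11: emit STR "a" (now at pos=14)
pos=15: emit ID 'n' (now at pos=16)
pos=16: enter STRING mode
pos=16: emit STR "ok" (now at pos=20)
pos=21: emit PLUS '+'
DONE. 8 tokens: [RPAREN, STR, NUM, ID, STR, ID, STR, PLUS]
Position 7: char is 'b' -> ID

Answer: ID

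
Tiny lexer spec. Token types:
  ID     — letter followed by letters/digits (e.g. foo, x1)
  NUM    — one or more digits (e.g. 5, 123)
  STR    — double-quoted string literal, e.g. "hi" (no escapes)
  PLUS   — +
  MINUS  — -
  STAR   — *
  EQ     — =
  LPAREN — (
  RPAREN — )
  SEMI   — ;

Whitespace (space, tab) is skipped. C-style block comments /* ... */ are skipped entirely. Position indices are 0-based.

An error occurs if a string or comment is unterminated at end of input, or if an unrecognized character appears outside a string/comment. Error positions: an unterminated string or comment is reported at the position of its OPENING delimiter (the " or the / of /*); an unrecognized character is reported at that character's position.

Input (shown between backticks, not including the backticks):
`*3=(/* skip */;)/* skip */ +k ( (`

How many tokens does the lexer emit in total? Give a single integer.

pos=0: emit STAR '*'
pos=1: emit NUM '3' (now at pos=2)
pos=2: emit EQ '='
pos=3: emit LPAREN '('
pos=4: enter COMMENT mode (saw '/*')
exit COMMENT mode (now at pos=14)
pos=14: emit SEMI ';'
pos=15: emit RPAREN ')'
pos=16: enter COMMENT mode (saw '/*')
exit COMMENT mode (now at pos=26)
pos=27: emit PLUS '+'
pos=28: emit ID 'k' (now at pos=29)
pos=30: emit LPAREN '('
pos=32: emit LPAREN '('
DONE. 10 tokens: [STAR, NUM, EQ, LPAREN, SEMI, RPAREN, PLUS, ID, LPAREN, LPAREN]

Answer: 10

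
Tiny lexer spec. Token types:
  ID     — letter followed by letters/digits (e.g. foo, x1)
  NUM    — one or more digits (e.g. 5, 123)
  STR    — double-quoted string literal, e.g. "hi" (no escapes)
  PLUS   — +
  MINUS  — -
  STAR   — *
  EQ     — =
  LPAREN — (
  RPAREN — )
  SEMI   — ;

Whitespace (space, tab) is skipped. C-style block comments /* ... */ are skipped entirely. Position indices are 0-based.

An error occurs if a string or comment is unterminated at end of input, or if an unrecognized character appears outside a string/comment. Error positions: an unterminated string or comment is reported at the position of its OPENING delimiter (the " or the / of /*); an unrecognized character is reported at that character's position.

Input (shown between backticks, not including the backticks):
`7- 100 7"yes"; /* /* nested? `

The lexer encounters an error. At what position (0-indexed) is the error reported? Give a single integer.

pos=0: emit NUM '7' (now at pos=1)
pos=1: emit MINUS '-'
pos=3: emit NUM '100' (now at pos=6)
pos=7: emit NUM '7' (now at pos=8)
pos=8: enter STRING mode
pos=8: emit STR "yes" (now at pos=13)
pos=13: emit SEMI ';'
pos=15: enter COMMENT mode (saw '/*')
pos=15: ERROR — unterminated comment (reached EOF)

Answer: 15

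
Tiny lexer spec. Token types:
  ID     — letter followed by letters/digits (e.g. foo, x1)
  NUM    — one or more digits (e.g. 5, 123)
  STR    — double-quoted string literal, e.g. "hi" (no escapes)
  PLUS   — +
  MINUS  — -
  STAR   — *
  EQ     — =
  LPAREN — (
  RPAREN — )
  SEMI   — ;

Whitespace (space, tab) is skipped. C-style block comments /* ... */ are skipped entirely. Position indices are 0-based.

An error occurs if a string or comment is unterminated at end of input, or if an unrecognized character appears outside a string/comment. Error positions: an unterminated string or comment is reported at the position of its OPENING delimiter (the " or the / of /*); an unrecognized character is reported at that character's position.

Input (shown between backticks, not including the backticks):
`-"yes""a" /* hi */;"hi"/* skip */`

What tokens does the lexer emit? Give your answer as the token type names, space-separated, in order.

Answer: MINUS STR STR SEMI STR

Derivation:
pos=0: emit MINUS '-'
pos=1: enter STRING mode
pos=1: emit STR "yes" (now at pos=6)
pos=6: enter STRING mode
pos=6: emit STR "a" (now at pos=9)
pos=10: enter COMMENT mode (saw '/*')
exit COMMENT mode (now at pos=18)
pos=18: emit SEMI ';'
pos=19: enter STRING mode
pos=19: emit STR "hi" (now at pos=23)
pos=23: enter COMMENT mode (saw '/*')
exit COMMENT mode (now at pos=33)
DONE. 5 tokens: [MINUS, STR, STR, SEMI, STR]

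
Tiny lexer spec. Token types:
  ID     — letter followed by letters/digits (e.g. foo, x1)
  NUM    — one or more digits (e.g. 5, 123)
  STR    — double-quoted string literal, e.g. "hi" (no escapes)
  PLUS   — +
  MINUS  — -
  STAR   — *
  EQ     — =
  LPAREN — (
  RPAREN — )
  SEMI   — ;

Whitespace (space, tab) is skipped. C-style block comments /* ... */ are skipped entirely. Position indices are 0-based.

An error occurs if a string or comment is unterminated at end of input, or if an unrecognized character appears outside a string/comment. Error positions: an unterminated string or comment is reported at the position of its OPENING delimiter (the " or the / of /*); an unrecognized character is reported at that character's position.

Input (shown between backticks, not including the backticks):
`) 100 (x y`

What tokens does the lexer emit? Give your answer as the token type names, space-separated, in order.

pos=0: emit RPAREN ')'
pos=2: emit NUM '100' (now at pos=5)
pos=6: emit LPAREN '('
pos=7: emit ID 'x' (now at pos=8)
pos=9: emit ID 'y' (now at pos=10)
DONE. 5 tokens: [RPAREN, NUM, LPAREN, ID, ID]

Answer: RPAREN NUM LPAREN ID ID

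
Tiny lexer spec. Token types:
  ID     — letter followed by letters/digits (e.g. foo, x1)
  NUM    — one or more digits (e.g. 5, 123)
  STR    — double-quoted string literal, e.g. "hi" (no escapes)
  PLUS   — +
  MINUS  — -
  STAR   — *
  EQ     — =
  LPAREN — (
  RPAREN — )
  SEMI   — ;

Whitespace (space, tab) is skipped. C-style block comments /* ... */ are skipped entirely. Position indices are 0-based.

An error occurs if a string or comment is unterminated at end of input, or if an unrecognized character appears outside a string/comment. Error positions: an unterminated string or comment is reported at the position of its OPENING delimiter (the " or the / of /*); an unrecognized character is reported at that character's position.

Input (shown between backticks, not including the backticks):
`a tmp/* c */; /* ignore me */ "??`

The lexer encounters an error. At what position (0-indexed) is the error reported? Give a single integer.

pos=0: emit ID 'a' (now at pos=1)
pos=2: emit ID 'tmp' (now at pos=5)
pos=5: enter COMMENT mode (saw '/*')
exit COMMENT mode (now at pos=12)
pos=12: emit SEMI ';'
pos=14: enter COMMENT mode (saw '/*')
exit COMMENT mode (now at pos=29)
pos=30: enter STRING mode
pos=30: ERROR — unterminated string

Answer: 30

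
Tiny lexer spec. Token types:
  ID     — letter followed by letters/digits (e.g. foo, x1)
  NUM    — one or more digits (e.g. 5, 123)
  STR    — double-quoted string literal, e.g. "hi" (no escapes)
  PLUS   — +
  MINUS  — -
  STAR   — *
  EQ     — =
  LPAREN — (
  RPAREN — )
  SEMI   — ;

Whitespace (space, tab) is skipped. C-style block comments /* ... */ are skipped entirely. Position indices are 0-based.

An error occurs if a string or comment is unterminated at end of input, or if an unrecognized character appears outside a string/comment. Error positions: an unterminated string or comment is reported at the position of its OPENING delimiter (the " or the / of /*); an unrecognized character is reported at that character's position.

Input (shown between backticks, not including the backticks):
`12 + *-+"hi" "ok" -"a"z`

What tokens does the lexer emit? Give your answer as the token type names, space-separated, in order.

pos=0: emit NUM '12' (now at pos=2)
pos=3: emit PLUS '+'
pos=5: emit STAR '*'
pos=6: emit MINUS '-'
pos=7: emit PLUS '+'
pos=8: enter STRING mode
pos=8: emit STR "hi" (now at pos=12)
pos=13: enter STRING mode
pos=13: emit STR "ok" (now at pos=17)
pos=18: emit MINUS '-'
pos=19: enter STRING mode
pos=19: emit STR "a" (now at pos=22)
pos=22: emit ID 'z' (now at pos=23)
DONE. 10 tokens: [NUM, PLUS, STAR, MINUS, PLUS, STR, STR, MINUS, STR, ID]

Answer: NUM PLUS STAR MINUS PLUS STR STR MINUS STR ID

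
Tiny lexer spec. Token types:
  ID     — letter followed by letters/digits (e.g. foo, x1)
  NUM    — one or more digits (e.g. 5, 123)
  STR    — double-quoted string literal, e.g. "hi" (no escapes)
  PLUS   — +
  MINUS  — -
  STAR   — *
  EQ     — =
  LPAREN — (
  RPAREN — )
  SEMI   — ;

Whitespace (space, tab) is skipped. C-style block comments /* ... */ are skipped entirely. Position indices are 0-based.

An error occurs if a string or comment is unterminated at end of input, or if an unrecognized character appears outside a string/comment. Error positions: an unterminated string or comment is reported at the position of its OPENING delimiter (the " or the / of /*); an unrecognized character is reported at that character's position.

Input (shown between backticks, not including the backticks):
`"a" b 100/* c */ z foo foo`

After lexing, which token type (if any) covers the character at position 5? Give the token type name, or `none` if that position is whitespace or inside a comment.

Answer: none

Derivation:
pos=0: enter STRING mode
pos=0: emit STR "a" (now at pos=3)
pos=4: emit ID 'b' (now at pos=5)
pos=6: emit NUM '100' (now at pos=9)
pos=9: enter COMMENT mode (saw '/*')
exit COMMENT mode (now at pos=16)
pos=17: emit ID 'z' (now at pos=18)
pos=19: emit ID 'foo' (now at pos=22)
pos=23: emit ID 'foo' (now at pos=26)
DONE. 6 tokens: [STR, ID, NUM, ID, ID, ID]
Position 5: char is ' ' -> none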